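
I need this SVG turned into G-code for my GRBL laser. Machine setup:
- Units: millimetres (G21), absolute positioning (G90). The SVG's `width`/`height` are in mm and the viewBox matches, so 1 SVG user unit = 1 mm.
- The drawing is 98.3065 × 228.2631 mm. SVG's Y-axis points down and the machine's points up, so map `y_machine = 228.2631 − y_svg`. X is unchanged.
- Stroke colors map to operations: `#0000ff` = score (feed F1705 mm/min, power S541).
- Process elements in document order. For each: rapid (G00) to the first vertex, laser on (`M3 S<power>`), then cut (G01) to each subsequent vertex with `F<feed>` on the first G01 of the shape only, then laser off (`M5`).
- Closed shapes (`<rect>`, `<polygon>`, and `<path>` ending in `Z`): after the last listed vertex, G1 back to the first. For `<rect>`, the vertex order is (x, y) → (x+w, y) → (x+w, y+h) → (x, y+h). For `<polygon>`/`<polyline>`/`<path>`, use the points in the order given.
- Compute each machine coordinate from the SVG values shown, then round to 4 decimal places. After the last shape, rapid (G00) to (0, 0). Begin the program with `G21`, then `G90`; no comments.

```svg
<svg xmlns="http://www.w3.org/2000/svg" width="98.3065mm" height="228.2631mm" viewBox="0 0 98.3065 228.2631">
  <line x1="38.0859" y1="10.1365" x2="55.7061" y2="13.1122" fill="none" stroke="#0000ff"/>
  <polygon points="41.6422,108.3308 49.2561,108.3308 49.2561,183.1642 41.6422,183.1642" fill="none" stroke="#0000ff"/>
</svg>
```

G21
G90
G00 X38.0859 Y218.1266
M3 S541
G01 X55.7061 Y215.1509 F1705
M5
G00 X41.6422 Y119.9323
M3 S541
G01 X49.2561 Y119.9323 F1705
G01 X49.2561 Y45.0989
G01 X41.6422 Y45.0989
G01 X41.6422 Y119.9323
M5
G00 X0.0000 Y0.0000

Since the viewBox matches the mm dimensions, user units are millimetres directly. The only transform is the Y-flip y_m = 228.2631 − y_svg.

Shape 1 is a line segment drawn with `<line>`. Its stroke #0000ff means score at S541, F1705. After flipping Y the toolpath is (38.0859,218.1266) → (55.7061,215.1509).

Shape 2 is a rectangle drawn with `<polygon>`. Its stroke #0000ff means score at S541, F1705. After flipping Y the toolpath is (41.6422,119.9323) → (49.2561,119.9323) → (49.2561,45.0989) → (41.6422,45.0989) → (41.6422,119.9323), returning to the start.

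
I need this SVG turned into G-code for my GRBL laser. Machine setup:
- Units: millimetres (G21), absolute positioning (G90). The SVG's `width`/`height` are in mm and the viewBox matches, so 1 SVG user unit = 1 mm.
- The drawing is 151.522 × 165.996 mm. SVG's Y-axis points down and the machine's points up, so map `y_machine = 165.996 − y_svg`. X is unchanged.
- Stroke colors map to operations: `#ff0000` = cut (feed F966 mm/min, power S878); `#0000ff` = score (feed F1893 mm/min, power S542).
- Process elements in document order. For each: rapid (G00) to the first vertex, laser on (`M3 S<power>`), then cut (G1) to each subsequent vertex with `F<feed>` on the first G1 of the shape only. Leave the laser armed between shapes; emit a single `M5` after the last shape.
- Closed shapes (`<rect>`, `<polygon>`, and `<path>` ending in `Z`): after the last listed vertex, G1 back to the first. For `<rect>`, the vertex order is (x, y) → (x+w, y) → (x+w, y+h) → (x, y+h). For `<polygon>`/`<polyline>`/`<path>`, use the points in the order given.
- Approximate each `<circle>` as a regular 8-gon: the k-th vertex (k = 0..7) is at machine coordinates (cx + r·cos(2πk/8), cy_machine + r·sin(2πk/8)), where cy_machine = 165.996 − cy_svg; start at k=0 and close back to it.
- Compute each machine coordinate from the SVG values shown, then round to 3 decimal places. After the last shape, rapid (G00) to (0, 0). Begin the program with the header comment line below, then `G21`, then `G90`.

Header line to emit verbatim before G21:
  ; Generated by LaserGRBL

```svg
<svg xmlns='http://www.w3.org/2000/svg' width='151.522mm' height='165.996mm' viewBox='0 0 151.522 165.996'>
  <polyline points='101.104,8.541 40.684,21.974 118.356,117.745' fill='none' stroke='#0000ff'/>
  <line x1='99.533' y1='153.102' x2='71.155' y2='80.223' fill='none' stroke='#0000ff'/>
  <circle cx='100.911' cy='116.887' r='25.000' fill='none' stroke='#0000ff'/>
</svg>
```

; Generated by LaserGRBL
G21
G90
G00 X101.104 Y157.455
M3 S542
G1 X40.684 Y144.022 F1893
G1 X118.356 Y48.251
G00 X99.533 Y12.894
M3 S542
G1 X71.155 Y85.773 F1893
G00 X125.911 Y49.109
M3 S542
G1 X118.589 Y66.787 F1893
G1 X100.911 Y74.109
G1 X83.233 Y66.787
G1 X75.911 Y49.109
G1 X83.233 Y31.431
G1 X100.911 Y24.109
G1 X118.589 Y31.431
G1 X125.911 Y49.109
M5
G00 X0.000 Y0.000

viewBox `0 0 151.522 165.996` with mm width/height → 1 unit = 1 mm. Flip: y_m = 165.996 − y_svg.

**Shape 1** — `<polyline>` open polyline, stroke `#0000ff` → score (S542, F1893). Machine vertices: (101.104,157.455) → (40.684,144.022) → (118.356,48.251). Open path.

**Shape 2** — `<line>` line segment, stroke `#0000ff` → score (S542, F1893). Machine vertices: (99.533,12.894) → (71.155,85.773). Open path.

**Shape 3** — `<circle>` circle, stroke `#0000ff` → score (S542, F1893). Machine vertices: (125.911,49.109) → (118.589,66.787) → (100.911,74.109) → (83.233,66.787) → (75.911,49.109) → (83.233,31.431) → (100.911,24.109) → (118.589,31.431) → (125.911,49.109). Closed: final G1 returns to the first vertex.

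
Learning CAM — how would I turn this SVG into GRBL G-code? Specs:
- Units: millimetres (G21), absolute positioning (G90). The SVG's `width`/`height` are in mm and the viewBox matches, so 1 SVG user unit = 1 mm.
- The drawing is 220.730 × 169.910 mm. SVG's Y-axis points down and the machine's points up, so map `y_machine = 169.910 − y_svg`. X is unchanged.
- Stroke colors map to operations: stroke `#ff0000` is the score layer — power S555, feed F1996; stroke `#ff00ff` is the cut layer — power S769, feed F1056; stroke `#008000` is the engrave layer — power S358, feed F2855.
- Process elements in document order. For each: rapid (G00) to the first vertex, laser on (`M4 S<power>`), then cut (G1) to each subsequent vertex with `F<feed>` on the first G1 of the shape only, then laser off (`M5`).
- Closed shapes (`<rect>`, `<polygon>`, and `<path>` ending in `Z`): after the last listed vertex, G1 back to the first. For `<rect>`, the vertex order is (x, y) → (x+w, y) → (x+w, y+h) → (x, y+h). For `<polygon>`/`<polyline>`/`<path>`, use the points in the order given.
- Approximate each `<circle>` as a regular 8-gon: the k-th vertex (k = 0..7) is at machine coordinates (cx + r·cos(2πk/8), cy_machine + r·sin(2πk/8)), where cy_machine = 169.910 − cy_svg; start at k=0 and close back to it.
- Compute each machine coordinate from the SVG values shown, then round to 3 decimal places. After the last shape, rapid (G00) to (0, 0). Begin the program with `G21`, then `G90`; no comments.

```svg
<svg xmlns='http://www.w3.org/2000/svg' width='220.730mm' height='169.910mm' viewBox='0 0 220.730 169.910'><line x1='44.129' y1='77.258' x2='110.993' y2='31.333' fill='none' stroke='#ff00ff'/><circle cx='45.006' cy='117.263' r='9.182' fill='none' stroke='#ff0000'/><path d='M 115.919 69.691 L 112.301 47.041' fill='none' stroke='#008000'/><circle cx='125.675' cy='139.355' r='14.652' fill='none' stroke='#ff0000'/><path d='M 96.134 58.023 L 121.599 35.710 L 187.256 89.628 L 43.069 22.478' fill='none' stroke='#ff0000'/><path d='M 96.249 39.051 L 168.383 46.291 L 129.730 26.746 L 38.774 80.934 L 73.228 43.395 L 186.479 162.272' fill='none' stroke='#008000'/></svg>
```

G21
G90
G00 X44.129 Y92.652
M4 S769
G1 X110.993 Y138.577 F1056
M5
G00 X54.188 Y52.647
M4 S555
G1 X51.499 Y59.140 F1996
G1 X45.006 Y61.829
G1 X38.513 Y59.140
G1 X35.824 Y52.647
G1 X38.513 Y46.154
G1 X45.006 Y43.465
G1 X51.499 Y46.154
G1 X54.188 Y52.647
M5
G00 X115.919 Y100.219
M4 S358
G1 X112.301 Y122.869 F2855
M5
G00 X140.327 Y30.555
M4 S555
G1 X136.036 Y40.916 F1996
G1 X125.675 Y45.207
G1 X115.314 Y40.916
G1 X111.023 Y30.555
G1 X115.314 Y20.194
G1 X125.675 Y15.903
G1 X136.036 Y20.194
G1 X140.327 Y30.555
M5
G00 X96.134 Y111.887
M4 S555
G1 X121.599 Y134.200 F1996
G1 X187.256 Y80.282
G1 X43.069 Y147.432
M5
G00 X96.249 Y130.859
M4 S358
G1 X168.383 Y123.619 F2855
G1 X129.730 Y143.164
G1 X38.774 Y88.976
G1 X73.228 Y126.515
G1 X186.479 Y7.638
M5
G00 X0.000 Y0.000

Since the viewBox matches the mm dimensions, user units are millimetres directly. The only transform is the Y-flip y_m = 169.910 − y_svg.

Shape 1 is a line segment drawn with `<line>`. Its stroke #ff00ff means cut at S769, F1056. After flipping Y the toolpath is (44.129,92.652) → (110.993,138.577).

Shape 2 is a circle drawn with `<circle>`. Its stroke #ff0000 means score at S555, F1996. After flipping Y the toolpath is (54.188,52.647) → (51.499,59.140) → (45.006,61.829) → (38.513,59.140) → (35.824,52.647) → (38.513,46.154) → (45.006,43.465) → (51.499,46.154) → (54.188,52.647), returning to the start.

Shape 3 is a line segment drawn with `<path>`. Its stroke #008000 means engrave at S358, F2855. After flipping Y the toolpath is (115.919,100.219) → (112.301,122.869).

Shape 4 is a circle drawn with `<circle>`. Its stroke #ff0000 means score at S555, F1996. After flipping Y the toolpath is (140.327,30.555) → (136.036,40.916) → (125.675,45.207) → (115.314,40.916) → (111.023,30.555) → (115.314,20.194) → (125.675,15.903) → (136.036,20.194) → (140.327,30.555), returning to the start.

Shape 5 is a open polyline drawn with `<path>`. Its stroke #ff0000 means score at S555, F1996. After flipping Y the toolpath is (96.134,111.887) → (121.599,134.200) → (187.256,80.282) → (43.069,147.432).

Shape 6 is a open polyline drawn with `<path>`. Its stroke #008000 means engrave at S358, F2855. After flipping Y the toolpath is (96.249,130.859) → (168.383,123.619) → (129.730,143.164) → (38.774,88.976) → (73.228,126.515) → (186.479,7.638).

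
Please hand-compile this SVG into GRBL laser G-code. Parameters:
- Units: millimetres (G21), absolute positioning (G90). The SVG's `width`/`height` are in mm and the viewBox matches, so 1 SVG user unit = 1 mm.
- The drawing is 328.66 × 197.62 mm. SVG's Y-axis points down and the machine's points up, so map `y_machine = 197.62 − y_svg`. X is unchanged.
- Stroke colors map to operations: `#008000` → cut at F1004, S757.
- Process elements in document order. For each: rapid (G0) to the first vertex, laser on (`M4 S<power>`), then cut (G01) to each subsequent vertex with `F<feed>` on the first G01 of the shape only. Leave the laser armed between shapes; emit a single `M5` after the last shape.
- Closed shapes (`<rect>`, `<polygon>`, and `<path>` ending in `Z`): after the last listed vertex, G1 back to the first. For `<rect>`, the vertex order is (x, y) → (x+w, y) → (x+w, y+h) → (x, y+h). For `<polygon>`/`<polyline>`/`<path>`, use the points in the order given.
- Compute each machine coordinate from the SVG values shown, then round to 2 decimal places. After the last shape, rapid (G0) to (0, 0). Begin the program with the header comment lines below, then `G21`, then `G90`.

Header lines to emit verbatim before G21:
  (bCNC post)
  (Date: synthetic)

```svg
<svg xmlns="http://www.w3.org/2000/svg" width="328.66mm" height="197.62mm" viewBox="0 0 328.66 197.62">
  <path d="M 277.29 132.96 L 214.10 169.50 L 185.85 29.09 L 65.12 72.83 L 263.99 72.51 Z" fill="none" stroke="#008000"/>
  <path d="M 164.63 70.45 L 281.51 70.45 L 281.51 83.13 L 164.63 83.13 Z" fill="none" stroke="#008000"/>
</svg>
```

(bCNC post)
(Date: synthetic)
G21
G90
G0 X277.29 Y64.66
M4 S757
G01 X214.10 Y28.12 F1004
G01 X185.85 Y168.53
G01 X65.12 Y124.79
G01 X263.99 Y125.11
G01 X277.29 Y64.66
G0 X164.63 Y127.17
M4 S757
G01 X281.51 Y127.17 F1004
G01 X281.51 Y114.49
G01 X164.63 Y114.49
G01 X164.63 Y127.17
M5
G0 X0.00 Y0.00

Since the viewBox matches the mm dimensions, user units are millimetres directly. The only transform is the Y-flip y_m = 197.62 − y_svg.

Shape 1 is a closed polygon drawn with `<path>`. Its stroke #008000 means cut at S757, F1004. After flipping Y the toolpath is (277.29,64.66) → (214.10,28.12) → (185.85,168.53) → (65.12,124.79) → (263.99,125.11) → (277.29,64.66), returning to the start.

Shape 2 is a rectangle drawn with `<path>`. Its stroke #008000 means cut at S757, F1004. After flipping Y the toolpath is (164.63,127.17) → (281.51,127.17) → (281.51,114.49) → (164.63,114.49) → (164.63,127.17), returning to the start.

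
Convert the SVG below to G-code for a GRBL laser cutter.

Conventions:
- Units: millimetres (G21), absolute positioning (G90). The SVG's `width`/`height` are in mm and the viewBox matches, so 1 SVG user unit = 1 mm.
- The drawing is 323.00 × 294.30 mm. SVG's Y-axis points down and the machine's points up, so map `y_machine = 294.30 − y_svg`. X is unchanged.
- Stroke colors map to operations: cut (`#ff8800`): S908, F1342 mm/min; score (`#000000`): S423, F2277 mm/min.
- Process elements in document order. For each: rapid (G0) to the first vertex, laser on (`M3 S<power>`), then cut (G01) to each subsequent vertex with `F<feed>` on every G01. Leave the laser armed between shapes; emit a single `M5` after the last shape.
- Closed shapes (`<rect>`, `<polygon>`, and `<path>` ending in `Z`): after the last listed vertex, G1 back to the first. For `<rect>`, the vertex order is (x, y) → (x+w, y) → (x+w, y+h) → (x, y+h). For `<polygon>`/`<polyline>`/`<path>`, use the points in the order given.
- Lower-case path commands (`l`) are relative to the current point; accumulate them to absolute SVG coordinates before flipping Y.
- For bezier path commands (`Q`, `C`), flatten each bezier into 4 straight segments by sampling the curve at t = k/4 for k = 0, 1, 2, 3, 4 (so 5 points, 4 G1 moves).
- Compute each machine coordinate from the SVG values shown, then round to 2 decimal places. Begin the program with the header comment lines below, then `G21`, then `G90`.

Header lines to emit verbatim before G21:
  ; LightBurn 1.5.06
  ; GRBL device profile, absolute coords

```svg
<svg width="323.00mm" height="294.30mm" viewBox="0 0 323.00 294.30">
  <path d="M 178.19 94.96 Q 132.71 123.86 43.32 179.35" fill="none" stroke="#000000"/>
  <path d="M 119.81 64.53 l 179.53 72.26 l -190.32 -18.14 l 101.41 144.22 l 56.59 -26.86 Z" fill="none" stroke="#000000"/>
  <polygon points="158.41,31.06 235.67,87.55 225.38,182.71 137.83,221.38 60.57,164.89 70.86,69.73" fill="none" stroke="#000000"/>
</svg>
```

viewBox `0 0 323.00 294.30` with mm width/height → 1 unit = 1 mm. Flip: y_m = 294.30 − y_svg.

**Shape 1** — `<path>` quadratic bezier, stroke `#000000` → score (S423, F2277). Control points (SVG): P0=(178.19,94.96), P1=(132.71,123.86), P2=(43.32,179.35); sampled at t=k/4. Machine vertices: (178.19,199.34) → (152.71,183.23) → (121.73,163.79) → (85.27,141.03) → (43.32,114.95). Open path.

**Shape 2** — `<path>` closed polygon, stroke `#000000` → score (S423, F2277). Machine vertices: (119.81,229.77) → (299.34,157.51) → (109.02,175.65) → (210.43,31.43) → (267.02,58.29) → (119.81,229.77). Closed: final G1 returns to the first vertex.

**Shape 3** — `<polygon>` regular polygon, stroke `#000000` → score (S423, F2277). Machine vertices: (158.41,263.24) → (235.67,206.75) → (225.38,111.59) → (137.83,72.92) → (60.57,129.41) → (70.86,224.57) → (158.41,263.24). Closed: final G1 returns to the first vertex.

; LightBurn 1.5.06
; GRBL device profile, absolute coords
G21
G90
G0 X178.19 Y199.34
M3 S423
G01 X152.71 Y183.23 F2277
G01 X121.73 Y163.79 F2277
G01 X85.27 Y141.03 F2277
G01 X43.32 Y114.95 F2277
G0 X119.81 Y229.77
M3 S423
G01 X299.34 Y157.51 F2277
G01 X109.02 Y175.65 F2277
G01 X210.43 Y31.43 F2277
G01 X267.02 Y58.29 F2277
G01 X119.81 Y229.77 F2277
G0 X158.41 Y263.24
M3 S423
G01 X235.67 Y206.75 F2277
G01 X225.38 Y111.59 F2277
G01 X137.83 Y72.92 F2277
G01 X60.57 Y129.41 F2277
G01 X70.86 Y224.57 F2277
G01 X158.41 Y263.24 F2277
M5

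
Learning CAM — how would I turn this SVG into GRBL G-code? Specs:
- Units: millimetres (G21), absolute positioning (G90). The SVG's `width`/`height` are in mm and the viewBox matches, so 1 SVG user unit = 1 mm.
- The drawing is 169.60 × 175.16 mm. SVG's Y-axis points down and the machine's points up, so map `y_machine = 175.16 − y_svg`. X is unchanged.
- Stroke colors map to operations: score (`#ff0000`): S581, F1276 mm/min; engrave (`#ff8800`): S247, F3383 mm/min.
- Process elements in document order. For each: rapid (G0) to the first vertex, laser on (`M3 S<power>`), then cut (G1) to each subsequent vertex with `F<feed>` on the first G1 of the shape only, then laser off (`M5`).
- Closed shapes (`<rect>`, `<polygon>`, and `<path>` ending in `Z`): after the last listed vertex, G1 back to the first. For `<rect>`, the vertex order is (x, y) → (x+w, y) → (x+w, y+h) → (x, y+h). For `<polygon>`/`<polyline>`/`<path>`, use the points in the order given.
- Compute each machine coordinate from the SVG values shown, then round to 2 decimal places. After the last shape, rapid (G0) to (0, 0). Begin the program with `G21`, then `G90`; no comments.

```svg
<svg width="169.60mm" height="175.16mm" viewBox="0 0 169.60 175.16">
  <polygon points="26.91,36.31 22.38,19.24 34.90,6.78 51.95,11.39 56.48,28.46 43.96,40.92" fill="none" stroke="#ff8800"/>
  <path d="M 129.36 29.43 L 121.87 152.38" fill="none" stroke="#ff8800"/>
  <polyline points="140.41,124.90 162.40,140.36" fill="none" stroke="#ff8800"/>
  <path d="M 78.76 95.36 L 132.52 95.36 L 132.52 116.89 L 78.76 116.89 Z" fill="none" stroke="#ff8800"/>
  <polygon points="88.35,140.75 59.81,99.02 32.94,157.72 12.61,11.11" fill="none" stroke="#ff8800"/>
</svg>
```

Since the viewBox matches the mm dimensions, user units are millimetres directly. The only transform is the Y-flip y_m = 175.16 − y_svg.

Shape 1 is a regular polygon drawn with `<polygon>`. Its stroke #ff8800 means engrave at S247, F3383. After flipping Y the toolpath is (26.91,138.85) → (22.38,155.92) → (34.90,168.38) → (51.95,163.77) → (56.48,146.70) → (43.96,134.24) → (26.91,138.85), returning to the start.

Shape 2 is a line segment drawn with `<path>`. Its stroke #ff8800 means engrave at S247, F3383. After flipping Y the toolpath is (129.36,145.73) → (121.87,22.78).

Shape 3 is a line segment drawn with `<polyline>`. Its stroke #ff8800 means engrave at S247, F3383. After flipping Y the toolpath is (140.41,50.26) → (162.40,34.80).

Shape 4 is a rectangle drawn with `<path>`. Its stroke #ff8800 means engrave at S247, F3383. After flipping Y the toolpath is (78.76,79.80) → (132.52,79.80) → (132.52,58.27) → (78.76,58.27) → (78.76,79.80), returning to the start.

Shape 5 is a closed polygon drawn with `<polygon>`. Its stroke #ff8800 means engrave at S247, F3383. After flipping Y the toolpath is (88.35,34.41) → (59.81,76.14) → (32.94,17.44) → (12.61,164.05) → (88.35,34.41), returning to the start.

G21
G90
G0 X26.91 Y138.85
M3 S247
G1 X22.38 Y155.92 F3383
G1 X34.90 Y168.38
G1 X51.95 Y163.77
G1 X56.48 Y146.70
G1 X43.96 Y134.24
G1 X26.91 Y138.85
M5
G0 X129.36 Y145.73
M3 S247
G1 X121.87 Y22.78 F3383
M5
G0 X140.41 Y50.26
M3 S247
G1 X162.40 Y34.80 F3383
M5
G0 X78.76 Y79.80
M3 S247
G1 X132.52 Y79.80 F3383
G1 X132.52 Y58.27
G1 X78.76 Y58.27
G1 X78.76 Y79.80
M5
G0 X88.35 Y34.41
M3 S247
G1 X59.81 Y76.14 F3383
G1 X32.94 Y17.44
G1 X12.61 Y164.05
G1 X88.35 Y34.41
M5
G0 X0.00 Y0.00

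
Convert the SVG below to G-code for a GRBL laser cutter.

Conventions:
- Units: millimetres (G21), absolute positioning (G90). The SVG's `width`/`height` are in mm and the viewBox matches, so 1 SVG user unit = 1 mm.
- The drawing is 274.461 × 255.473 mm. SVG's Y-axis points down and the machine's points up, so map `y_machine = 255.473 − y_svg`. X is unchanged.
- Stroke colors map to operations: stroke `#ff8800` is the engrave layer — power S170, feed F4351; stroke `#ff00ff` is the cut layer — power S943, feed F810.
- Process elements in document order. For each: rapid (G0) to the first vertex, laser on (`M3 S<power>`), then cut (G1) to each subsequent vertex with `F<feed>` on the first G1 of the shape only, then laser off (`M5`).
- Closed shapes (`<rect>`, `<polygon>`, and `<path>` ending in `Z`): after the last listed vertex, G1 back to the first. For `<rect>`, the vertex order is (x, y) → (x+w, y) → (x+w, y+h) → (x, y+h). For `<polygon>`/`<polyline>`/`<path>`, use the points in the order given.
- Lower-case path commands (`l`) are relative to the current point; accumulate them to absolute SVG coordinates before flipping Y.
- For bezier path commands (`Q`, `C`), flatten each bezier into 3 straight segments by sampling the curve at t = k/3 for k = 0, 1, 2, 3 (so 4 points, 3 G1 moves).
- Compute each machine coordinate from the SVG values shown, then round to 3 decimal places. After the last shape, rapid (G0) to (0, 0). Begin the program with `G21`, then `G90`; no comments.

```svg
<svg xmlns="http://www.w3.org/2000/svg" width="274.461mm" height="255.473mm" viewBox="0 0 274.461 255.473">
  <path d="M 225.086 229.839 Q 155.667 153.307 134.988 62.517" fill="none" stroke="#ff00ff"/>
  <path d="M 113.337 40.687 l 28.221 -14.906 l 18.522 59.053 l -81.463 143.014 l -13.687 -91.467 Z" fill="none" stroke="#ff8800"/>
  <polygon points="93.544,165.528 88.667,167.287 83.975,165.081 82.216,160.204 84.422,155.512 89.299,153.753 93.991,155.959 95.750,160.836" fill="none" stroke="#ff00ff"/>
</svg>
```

viewBox `0 0 274.461 255.473` with mm width/height → 1 unit = 1 mm. Flip: y_m = 255.473 − y_svg.

**Shape 1** — `<path>` quadratic bezier, stroke `#ff00ff` → cut (S943, F810). Control points (SVG): P0=(225.086,229.839), P1=(155.667,153.307), P2=(134.988,62.517); sampled at t=k/3. Machine vertices: (225.086,25.634) → (184.222,78.240) → (154.190,134.014) → (134.988,192.956). Open path.

**Shape 2** — `<path>` closed polygon, stroke `#ff8800` → engrave (S170, F4351). Machine vertices: (113.337,214.786) → (141.558,229.692) → (160.080,170.639) → (78.617,27.625) → (64.930,119.092) → (113.337,214.786). Closed: final G1 returns to the first vertex.

**Shape 3** — `<polygon>` regular polygon, stroke `#ff00ff` → cut (S943, F810). Machine vertices: (93.544,89.945) → (88.667,88.186) → (83.975,90.392) → (82.216,95.269) → (84.422,99.961) → (89.299,101.720) → (93.991,99.514) → (95.750,94.637) → (93.544,89.945). Closed: final G1 returns to the first vertex.

G21
G90
G0 X225.086 Y25.634
M3 S943
G1 X184.222 Y78.240 F810
G1 X154.190 Y134.014
G1 X134.988 Y192.956
M5
G0 X113.337 Y214.786
M3 S170
G1 X141.558 Y229.692 F4351
G1 X160.080 Y170.639
G1 X78.617 Y27.625
G1 X64.930 Y119.092
G1 X113.337 Y214.786
M5
G0 X93.544 Y89.945
M3 S943
G1 X88.667 Y88.186 F810
G1 X83.975 Y90.392
G1 X82.216 Y95.269
G1 X84.422 Y99.961
G1 X89.299 Y101.720
G1 X93.991 Y99.514
G1 X95.750 Y94.637
G1 X93.544 Y89.945
M5
G0 X0.000 Y0.000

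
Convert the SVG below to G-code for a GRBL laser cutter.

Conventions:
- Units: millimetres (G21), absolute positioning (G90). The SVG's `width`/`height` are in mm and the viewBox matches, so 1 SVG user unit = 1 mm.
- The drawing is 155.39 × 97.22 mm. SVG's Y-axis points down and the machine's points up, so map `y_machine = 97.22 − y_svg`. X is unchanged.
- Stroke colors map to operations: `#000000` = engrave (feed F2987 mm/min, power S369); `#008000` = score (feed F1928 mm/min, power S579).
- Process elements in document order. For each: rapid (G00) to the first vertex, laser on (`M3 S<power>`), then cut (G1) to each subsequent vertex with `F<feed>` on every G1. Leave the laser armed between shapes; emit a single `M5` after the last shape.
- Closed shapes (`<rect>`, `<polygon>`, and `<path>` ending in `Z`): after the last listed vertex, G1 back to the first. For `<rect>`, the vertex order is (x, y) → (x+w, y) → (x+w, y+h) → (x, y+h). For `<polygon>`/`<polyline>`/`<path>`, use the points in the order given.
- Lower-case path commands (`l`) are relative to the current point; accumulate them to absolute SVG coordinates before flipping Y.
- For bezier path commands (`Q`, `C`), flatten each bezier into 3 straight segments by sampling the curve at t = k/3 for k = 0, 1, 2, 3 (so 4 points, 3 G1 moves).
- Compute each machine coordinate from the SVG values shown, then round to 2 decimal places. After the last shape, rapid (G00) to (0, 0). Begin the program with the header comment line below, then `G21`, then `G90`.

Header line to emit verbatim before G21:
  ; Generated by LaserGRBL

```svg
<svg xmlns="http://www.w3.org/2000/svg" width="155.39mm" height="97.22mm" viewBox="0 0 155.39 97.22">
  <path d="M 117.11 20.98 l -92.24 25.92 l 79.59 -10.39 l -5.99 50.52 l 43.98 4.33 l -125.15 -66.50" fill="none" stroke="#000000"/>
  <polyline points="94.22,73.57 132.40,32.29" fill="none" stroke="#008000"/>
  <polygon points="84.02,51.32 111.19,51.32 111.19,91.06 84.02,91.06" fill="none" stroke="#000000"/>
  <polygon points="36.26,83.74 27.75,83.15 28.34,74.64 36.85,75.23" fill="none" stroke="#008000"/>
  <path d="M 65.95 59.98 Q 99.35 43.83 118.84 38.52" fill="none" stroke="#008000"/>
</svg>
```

Since the viewBox matches the mm dimensions, user units are millimetres directly. The only transform is the Y-flip y_m = 97.22 − y_svg.

Shape 1 is a open polyline drawn with `<path>`. Its stroke #000000 means engrave at S369, F2987. After flipping Y the toolpath is (117.11,76.24) → (24.87,50.32) → (104.46,60.71) → (98.47,10.19) → (142.45,5.86) → (17.30,72.36).

Shape 2 is a line segment drawn with `<polyline>`. Its stroke #008000 means score at S579, F1928. After flipping Y the toolpath is (94.22,23.65) → (132.40,64.93).

Shape 3 is a rectangle drawn with `<polygon>`. Its stroke #000000 means engrave at S369, F2987. After flipping Y the toolpath is (84.02,45.90) → (111.19,45.90) → (111.19,6.16) → (84.02,6.16) → (84.02,45.90), returning to the start.

Shape 4 is a regular polygon drawn with `<polygon>`. Its stroke #008000 means score at S579, F1928. After flipping Y the toolpath is (36.26,13.48) → (27.75,14.07) → (28.34,22.58) → (36.85,21.99) → (36.26,13.48), returning to the start.

Shape 5 is a quadratic bezier drawn with `<path>`. Its stroke #008000 means score at S579, F1928. After flipping Y the toolpath is (65.95,37.24) → (86.67,46.80) → (104.30,53.96) → (118.84,58.70).

; Generated by LaserGRBL
G21
G90
G00 X117.11 Y76.24
M3 S369
G1 X24.87 Y50.32 F2987
G1 X104.46 Y60.71 F2987
G1 X98.47 Y10.19 F2987
G1 X142.45 Y5.86 F2987
G1 X17.30 Y72.36 F2987
G00 X94.22 Y23.65
M3 S579
G1 X132.40 Y64.93 F1928
G00 X84.02 Y45.90
M3 S369
G1 X111.19 Y45.90 F2987
G1 X111.19 Y6.16 F2987
G1 X84.02 Y6.16 F2987
G1 X84.02 Y45.90 F2987
G00 X36.26 Y13.48
M3 S579
G1 X27.75 Y14.07 F1928
G1 X28.34 Y22.58 F1928
G1 X36.85 Y21.99 F1928
G1 X36.26 Y13.48 F1928
G00 X65.95 Y37.24
M3 S579
G1 X86.67 Y46.80 F1928
G1 X104.30 Y53.96 F1928
G1 X118.84 Y58.70 F1928
M5
G00 X0.00 Y0.00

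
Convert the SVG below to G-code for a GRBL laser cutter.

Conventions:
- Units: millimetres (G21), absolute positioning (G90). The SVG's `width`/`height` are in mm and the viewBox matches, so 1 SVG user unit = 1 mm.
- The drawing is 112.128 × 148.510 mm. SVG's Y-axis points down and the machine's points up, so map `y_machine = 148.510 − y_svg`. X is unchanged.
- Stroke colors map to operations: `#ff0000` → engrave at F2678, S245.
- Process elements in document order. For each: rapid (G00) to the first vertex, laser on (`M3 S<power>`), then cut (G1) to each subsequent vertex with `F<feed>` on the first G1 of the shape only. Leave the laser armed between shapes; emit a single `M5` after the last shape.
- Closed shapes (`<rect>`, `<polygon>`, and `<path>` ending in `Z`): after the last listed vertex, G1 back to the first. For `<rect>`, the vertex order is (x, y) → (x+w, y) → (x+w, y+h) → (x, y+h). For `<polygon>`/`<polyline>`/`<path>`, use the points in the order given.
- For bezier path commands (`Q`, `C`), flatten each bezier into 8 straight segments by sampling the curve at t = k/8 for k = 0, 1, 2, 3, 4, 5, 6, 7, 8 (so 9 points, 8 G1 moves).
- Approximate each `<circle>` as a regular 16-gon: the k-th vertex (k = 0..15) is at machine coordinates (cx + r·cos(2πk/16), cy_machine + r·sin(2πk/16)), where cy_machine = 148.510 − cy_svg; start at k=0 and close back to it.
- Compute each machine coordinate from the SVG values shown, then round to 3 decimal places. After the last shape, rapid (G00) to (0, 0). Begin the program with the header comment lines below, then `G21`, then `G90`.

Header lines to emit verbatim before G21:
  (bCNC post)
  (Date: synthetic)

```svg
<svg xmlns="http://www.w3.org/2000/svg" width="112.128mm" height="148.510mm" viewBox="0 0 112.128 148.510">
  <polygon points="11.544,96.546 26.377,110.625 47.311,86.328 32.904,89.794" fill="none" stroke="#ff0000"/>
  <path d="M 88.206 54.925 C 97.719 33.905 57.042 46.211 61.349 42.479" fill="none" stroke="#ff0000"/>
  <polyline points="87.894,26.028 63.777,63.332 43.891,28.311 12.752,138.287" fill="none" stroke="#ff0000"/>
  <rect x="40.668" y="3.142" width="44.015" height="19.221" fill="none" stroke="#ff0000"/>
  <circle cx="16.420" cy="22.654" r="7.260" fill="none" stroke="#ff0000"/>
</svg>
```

Since the viewBox matches the mm dimensions, user units are millimetres directly. The only transform is the Y-flip y_m = 148.510 − y_svg.

Shape 1 is a closed polygon drawn with `<polygon>`. Its stroke #ff0000 means engrave at S245, F2678. After flipping Y the toolpath is (11.544,51.964) → (26.377,37.885) → (47.311,62.182) → (32.904,58.716) → (11.544,51.964), returning to the start.

Shape 2 is a cubic bezier drawn with `<path>`. Its stroke #ff0000 means engrave at S245, F2678. After flipping Y the toolpath is (88.206,93.585) → (89.607,100.002) → (87.417,103.873) → (82.753,105.776) → (76.730,106.291) → (70.462,105.995) → (65.066,105.468) → (61.657,105.287) → (61.349,106.031).

Shape 3 is a open polyline drawn with `<polyline>`. Its stroke #ff0000 means engrave at S245, F2678. After flipping Y the toolpath is (87.894,122.482) → (63.777,85.178) → (43.891,120.199) → (12.752,10.223).

Shape 4 is a rectangle drawn with `<rect>`. Its stroke #ff0000 means engrave at S245, F2678. After flipping Y the toolpath is (40.668,145.368) → (84.683,145.368) → (84.683,126.147) → (40.668,126.147) → (40.668,145.368), returning to the start.

Shape 5 is a circle drawn with `<circle>`. Its stroke #ff0000 means engrave at S245, F2678. After flipping Y the toolpath is (23.680,125.856) → (23.127,128.634) → (21.554,130.990) → (19.198,132.563) → (16.420,133.116) → (13.642,132.563) → (11.286,130.990) → (9.713,128.634) → (9.160,125.856) → (9.713,123.078) → (11.286,120.722) → (13.642,119.149) → (16.420,118.596) → (19.198,119.149) → (21.554,120.722) → (23.127,123.078) → (23.680,125.856), returning to the start.

(bCNC post)
(Date: synthetic)
G21
G90
G00 X11.544 Y51.964
M3 S245
G1 X26.377 Y37.885 F2678
G1 X47.311 Y62.182
G1 X32.904 Y58.716
G1 X11.544 Y51.964
G00 X88.206 Y93.585
M3 S245
G1 X89.607 Y100.002 F2678
G1 X87.417 Y103.873
G1 X82.753 Y105.776
G1 X76.730 Y106.291
G1 X70.462 Y105.995
G1 X65.066 Y105.468
G1 X61.657 Y105.287
G1 X61.349 Y106.031
G00 X87.894 Y122.482
M3 S245
G1 X63.777 Y85.178 F2678
G1 X43.891 Y120.199
G1 X12.752 Y10.223
G00 X40.668 Y145.368
M3 S245
G1 X84.683 Y145.368 F2678
G1 X84.683 Y126.147
G1 X40.668 Y126.147
G1 X40.668 Y145.368
G00 X23.680 Y125.856
M3 S245
G1 X23.127 Y128.634 F2678
G1 X21.554 Y130.990
G1 X19.198 Y132.563
G1 X16.420 Y133.116
G1 X13.642 Y132.563
G1 X11.286 Y130.990
G1 X9.713 Y128.634
G1 X9.160 Y125.856
G1 X9.713 Y123.078
G1 X11.286 Y120.722
G1 X13.642 Y119.149
G1 X16.420 Y118.596
G1 X19.198 Y119.149
G1 X21.554 Y120.722
G1 X23.127 Y123.078
G1 X23.680 Y125.856
M5
G00 X0.000 Y0.000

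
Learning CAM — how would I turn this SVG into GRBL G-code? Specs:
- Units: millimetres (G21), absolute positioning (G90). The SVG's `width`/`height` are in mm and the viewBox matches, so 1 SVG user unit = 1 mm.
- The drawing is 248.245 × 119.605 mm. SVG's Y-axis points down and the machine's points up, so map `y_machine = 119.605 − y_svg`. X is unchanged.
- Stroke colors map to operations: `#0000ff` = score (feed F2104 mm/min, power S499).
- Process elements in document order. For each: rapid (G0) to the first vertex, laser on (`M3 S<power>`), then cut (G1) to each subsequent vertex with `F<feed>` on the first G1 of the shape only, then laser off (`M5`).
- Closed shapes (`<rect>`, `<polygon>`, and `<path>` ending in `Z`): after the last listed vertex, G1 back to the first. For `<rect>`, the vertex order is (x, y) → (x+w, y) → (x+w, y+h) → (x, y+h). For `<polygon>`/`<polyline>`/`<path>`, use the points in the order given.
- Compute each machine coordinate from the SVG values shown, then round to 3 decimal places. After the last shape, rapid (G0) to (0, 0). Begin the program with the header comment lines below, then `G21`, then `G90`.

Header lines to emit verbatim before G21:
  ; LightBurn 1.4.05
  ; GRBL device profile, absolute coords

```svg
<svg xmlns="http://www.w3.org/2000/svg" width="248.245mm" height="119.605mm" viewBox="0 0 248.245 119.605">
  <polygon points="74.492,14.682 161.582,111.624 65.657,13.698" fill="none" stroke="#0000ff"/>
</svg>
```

viewBox `0 0 248.245 119.605` with mm width/height → 1 unit = 1 mm. Flip: y_m = 119.605 − y_svg.

**Shape 1** — `<polygon>` closed polygon, stroke `#0000ff` → score (S499, F2104). Machine vertices: (74.492,104.923) → (161.582,7.981) → (65.657,105.907) → (74.492,104.923). Closed: final G1 returns to the first vertex.

; LightBurn 1.4.05
; GRBL device profile, absolute coords
G21
G90
G0 X74.492 Y104.923
M3 S499
G1 X161.582 Y7.981 F2104
G1 X65.657 Y105.907
G1 X74.492 Y104.923
M5
G0 X0.000 Y0.000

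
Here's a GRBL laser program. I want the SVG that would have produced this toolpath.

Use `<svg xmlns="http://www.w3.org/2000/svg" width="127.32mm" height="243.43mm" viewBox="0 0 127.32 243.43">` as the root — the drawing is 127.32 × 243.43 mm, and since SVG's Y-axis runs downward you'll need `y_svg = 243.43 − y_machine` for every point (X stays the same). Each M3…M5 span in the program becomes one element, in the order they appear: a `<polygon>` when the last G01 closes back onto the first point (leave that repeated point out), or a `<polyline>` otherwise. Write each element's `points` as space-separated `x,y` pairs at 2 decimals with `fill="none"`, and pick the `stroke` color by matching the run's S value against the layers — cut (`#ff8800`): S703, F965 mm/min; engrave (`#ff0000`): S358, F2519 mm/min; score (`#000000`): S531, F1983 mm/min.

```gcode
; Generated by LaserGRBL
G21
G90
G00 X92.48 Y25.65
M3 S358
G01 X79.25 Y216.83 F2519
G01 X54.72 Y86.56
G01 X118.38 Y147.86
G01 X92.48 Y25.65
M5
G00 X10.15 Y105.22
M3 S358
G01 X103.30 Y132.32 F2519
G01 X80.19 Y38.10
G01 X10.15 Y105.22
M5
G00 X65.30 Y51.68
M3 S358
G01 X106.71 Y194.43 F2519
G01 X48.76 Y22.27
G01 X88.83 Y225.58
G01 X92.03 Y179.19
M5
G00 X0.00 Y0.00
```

<svg xmlns="http://www.w3.org/2000/svg" width="127.32mm" height="243.43mm" viewBox="0 0 127.32 243.43">
  <polygon points="92.48,217.78 79.25,26.60 54.72,156.87 118.38,95.57" fill="none" stroke="#ff0000"/>
  <polygon points="10.15,138.21 103.30,111.11 80.19,205.33" fill="none" stroke="#ff0000"/>
  <polyline points="65.30,191.75 106.71,49.00 48.76,221.16 88.83,17.85 92.03,64.24" fill="none" stroke="#ff0000"/>
</svg>

y_svg = 243.43 − y_m. Every run uses S358, so all elements get stroke `#ff0000` (engrave).

[1] closed run; points: 92.48,217.78 79.25,26.60 54.72,156.87 118.38,95.57

[2] closed run; points: 10.15,138.21 103.30,111.11 80.19,205.33

[3] open run; points: 65.30,191.75 106.71,49.00 48.76,221.16 88.83,17.85 92.03,64.24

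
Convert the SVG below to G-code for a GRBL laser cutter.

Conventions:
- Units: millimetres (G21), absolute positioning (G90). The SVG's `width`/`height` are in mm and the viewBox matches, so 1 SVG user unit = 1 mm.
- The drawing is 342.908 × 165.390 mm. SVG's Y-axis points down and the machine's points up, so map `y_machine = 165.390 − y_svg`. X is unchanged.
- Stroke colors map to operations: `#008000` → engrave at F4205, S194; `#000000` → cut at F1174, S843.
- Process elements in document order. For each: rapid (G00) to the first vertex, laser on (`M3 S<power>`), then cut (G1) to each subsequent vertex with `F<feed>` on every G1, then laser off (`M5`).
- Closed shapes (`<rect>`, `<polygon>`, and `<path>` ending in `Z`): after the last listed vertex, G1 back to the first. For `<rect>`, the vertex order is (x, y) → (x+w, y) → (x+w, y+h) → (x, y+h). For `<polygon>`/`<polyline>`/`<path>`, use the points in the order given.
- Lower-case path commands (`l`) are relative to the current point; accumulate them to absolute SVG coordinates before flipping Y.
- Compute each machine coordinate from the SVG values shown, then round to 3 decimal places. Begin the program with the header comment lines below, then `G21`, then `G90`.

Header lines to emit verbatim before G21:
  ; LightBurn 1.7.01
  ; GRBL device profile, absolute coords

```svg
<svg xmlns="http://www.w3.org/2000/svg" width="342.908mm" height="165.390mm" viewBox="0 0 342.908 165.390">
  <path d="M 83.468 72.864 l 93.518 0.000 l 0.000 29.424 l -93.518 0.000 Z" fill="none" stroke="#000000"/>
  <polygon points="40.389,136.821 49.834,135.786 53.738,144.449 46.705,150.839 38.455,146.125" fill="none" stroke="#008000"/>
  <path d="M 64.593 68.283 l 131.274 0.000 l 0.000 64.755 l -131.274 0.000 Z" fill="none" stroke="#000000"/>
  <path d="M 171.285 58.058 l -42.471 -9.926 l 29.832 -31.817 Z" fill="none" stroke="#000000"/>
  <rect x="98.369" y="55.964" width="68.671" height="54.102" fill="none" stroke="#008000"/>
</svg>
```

viewBox `0 0 342.908 165.390` with mm width/height → 1 unit = 1 mm. Flip: y_m = 165.390 − y_svg.

**Shape 1** — `<path>` rectangle, stroke `#000000` → cut (S843, F1174). Machine vertices: (83.468,92.526) → (176.986,92.526) → (176.986,63.102) → (83.468,63.102) → (83.468,92.526). Closed: final G1 returns to the first vertex.

**Shape 2** — `<polygon>` regular polygon, stroke `#008000` → engrave (S194, F4205). Machine vertices: (40.389,28.569) → (49.834,29.604) → (53.738,20.941) → (46.705,14.551) → (38.455,19.265) → (40.389,28.569). Closed: final G1 returns to the first vertex.

**Shape 3** — `<path>` rectangle, stroke `#000000` → cut (S843, F1174). Machine vertices: (64.593,97.107) → (195.867,97.107) → (195.867,32.352) → (64.593,32.352) → (64.593,97.107). Closed: final G1 returns to the first vertex.

**Shape 4** — `<path>` regular polygon, stroke `#000000` → cut (S843, F1174). Machine vertices: (171.285,107.332) → (128.814,117.258) → (158.646,149.075) → (171.285,107.332). Closed: final G1 returns to the first vertex.

**Shape 5** — `<rect>` rectangle, stroke `#008000` → engrave (S194, F4205). Machine vertices: (98.369,109.426) → (167.040,109.426) → (167.040,55.324) → (98.369,55.324) → (98.369,109.426). Closed: final G1 returns to the first vertex.

; LightBurn 1.7.01
; GRBL device profile, absolute coords
G21
G90
G00 X83.468 Y92.526
M3 S843
G1 X176.986 Y92.526 F1174
G1 X176.986 Y63.102 F1174
G1 X83.468 Y63.102 F1174
G1 X83.468 Y92.526 F1174
M5
G00 X40.389 Y28.569
M3 S194
G1 X49.834 Y29.604 F4205
G1 X53.738 Y20.941 F4205
G1 X46.705 Y14.551 F4205
G1 X38.455 Y19.265 F4205
G1 X40.389 Y28.569 F4205
M5
G00 X64.593 Y97.107
M3 S843
G1 X195.867 Y97.107 F1174
G1 X195.867 Y32.352 F1174
G1 X64.593 Y32.352 F1174
G1 X64.593 Y97.107 F1174
M5
G00 X171.285 Y107.332
M3 S843
G1 X128.814 Y117.258 F1174
G1 X158.646 Y149.075 F1174
G1 X171.285 Y107.332 F1174
M5
G00 X98.369 Y109.426
M3 S194
G1 X167.040 Y109.426 F4205
G1 X167.040 Y55.324 F4205
G1 X98.369 Y55.324 F4205
G1 X98.369 Y109.426 F4205
M5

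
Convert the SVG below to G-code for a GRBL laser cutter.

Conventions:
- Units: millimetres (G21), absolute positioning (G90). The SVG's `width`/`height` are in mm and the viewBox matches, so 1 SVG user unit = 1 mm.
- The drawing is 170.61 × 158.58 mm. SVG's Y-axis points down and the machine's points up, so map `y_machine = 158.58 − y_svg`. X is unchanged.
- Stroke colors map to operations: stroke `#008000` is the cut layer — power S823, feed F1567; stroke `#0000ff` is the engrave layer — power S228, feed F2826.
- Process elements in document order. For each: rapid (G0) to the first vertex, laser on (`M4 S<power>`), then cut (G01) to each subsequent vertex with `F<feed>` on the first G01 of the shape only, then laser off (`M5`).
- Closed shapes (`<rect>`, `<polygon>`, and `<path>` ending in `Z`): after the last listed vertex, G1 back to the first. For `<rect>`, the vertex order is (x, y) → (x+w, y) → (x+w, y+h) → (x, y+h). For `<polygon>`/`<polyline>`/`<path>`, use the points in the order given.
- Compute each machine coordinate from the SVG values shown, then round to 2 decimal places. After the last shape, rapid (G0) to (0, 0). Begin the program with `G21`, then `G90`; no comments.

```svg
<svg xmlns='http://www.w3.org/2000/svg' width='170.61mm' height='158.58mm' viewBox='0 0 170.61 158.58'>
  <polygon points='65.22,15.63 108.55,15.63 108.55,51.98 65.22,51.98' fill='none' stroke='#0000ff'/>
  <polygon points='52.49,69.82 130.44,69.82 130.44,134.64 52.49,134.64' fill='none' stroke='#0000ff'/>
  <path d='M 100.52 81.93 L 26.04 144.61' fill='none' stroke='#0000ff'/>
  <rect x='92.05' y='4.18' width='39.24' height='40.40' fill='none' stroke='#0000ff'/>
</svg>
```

1 u = 1 mm; y_m = 158.58 − y.

[1] `<polygon>` rectangle, #0000ff→engrave S228 F2826: (65.22,142.95) → (108.55,142.95) → (108.55,106.60) → (65.22,106.60) → (65.22,142.95) (closed)

[2] `<polygon>` rectangle, #0000ff→engrave S228 F2826: (52.49,88.76) → (130.44,88.76) → (130.44,23.94) → (52.49,23.94) → (52.49,88.76) (closed)

[3] `<path>` line segment, #0000ff→engrave S228 F2826: (100.52,76.65) → (26.04,13.97)

[4] `<rect>` rectangle, #0000ff→engrave S228 F2826: (92.05,154.40) → (131.29,154.40) → (131.29,114.00) → (92.05,114.00) → (92.05,154.40) (closed)

G21
G90
G0 X65.22 Y142.95
M4 S228
G01 X108.55 Y142.95 F2826
G01 X108.55 Y106.60
G01 X65.22 Y106.60
G01 X65.22 Y142.95
M5
G0 X52.49 Y88.76
M4 S228
G01 X130.44 Y88.76 F2826
G01 X130.44 Y23.94
G01 X52.49 Y23.94
G01 X52.49 Y88.76
M5
G0 X100.52 Y76.65
M4 S228
G01 X26.04 Y13.97 F2826
M5
G0 X92.05 Y154.40
M4 S228
G01 X131.29 Y154.40 F2826
G01 X131.29 Y114.00
G01 X92.05 Y114.00
G01 X92.05 Y154.40
M5
G0 X0.00 Y0.00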